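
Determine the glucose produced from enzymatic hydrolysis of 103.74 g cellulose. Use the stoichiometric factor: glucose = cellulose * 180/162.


glucose = cellulose * 180/162
= 103.74 * 180/162
= 115.2667 g

115.2667 g


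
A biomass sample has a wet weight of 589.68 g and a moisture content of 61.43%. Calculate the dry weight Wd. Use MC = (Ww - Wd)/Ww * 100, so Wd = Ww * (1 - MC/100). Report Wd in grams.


Wd = Ww * (1 - MC/100)
= 589.68 * (1 - 61.43/100)
= 227.4396 g

227.4396 g


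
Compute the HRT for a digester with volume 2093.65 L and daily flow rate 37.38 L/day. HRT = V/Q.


HRT = V / Q
= 2093.65 / 37.38
= 56.0099 days

56.0099 days


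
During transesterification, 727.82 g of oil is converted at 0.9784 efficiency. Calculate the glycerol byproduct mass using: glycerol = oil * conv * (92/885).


glycerol = oil * conv * (92/885)
= 727.82 * 0.9784 * 92 / 885
= 74.0261 g

74.0261 g


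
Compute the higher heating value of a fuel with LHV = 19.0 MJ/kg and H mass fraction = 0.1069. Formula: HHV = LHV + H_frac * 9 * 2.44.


HHV = LHV + H_frac * 9 * 2.44
= 19.0 + 0.1069 * 9 * 2.44
= 21.3475 MJ/kg

21.3475 MJ/kg


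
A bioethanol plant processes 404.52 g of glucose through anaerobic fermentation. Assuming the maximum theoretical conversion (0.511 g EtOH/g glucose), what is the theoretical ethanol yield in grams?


Theoretical ethanol yield: m_EtOH = 0.511 * m_glucose
m_EtOH = 0.511 * 404.52 = 206.7097 g

206.7097 g


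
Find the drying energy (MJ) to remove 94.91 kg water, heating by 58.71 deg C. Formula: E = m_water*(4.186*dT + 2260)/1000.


E = m_water * (4.186 * dT + 2260) / 1000
= 94.91 * (4.186 * 58.71 + 2260) / 1000
= 237.8217 MJ

237.8217 MJ


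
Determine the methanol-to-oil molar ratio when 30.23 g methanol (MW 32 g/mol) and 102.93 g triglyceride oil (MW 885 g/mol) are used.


Molar ratio = n_MeOH / n_oil = (MeOH/32) / (oil/885) = (MeOH * 885) / (32 * oil)
= (30.23 * 885) / (32 * 102.93)
= 8.1225

8.1225


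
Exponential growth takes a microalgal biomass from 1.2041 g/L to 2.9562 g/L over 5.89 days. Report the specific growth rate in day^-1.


mu = ln(X2/X1) / dt
= ln(2.9562/1.2041) / 5.89
= 0.1525 per day

0.1525 per day


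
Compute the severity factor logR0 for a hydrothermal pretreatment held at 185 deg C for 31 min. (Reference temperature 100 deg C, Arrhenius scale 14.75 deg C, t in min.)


logR0 = log10(t * exp((T - 100) / 14.75))
= log10(31 * exp((185 - 100) / 14.75))
= 3.9941

3.9941


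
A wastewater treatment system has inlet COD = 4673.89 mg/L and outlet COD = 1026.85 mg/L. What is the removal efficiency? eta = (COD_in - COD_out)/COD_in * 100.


eta = (COD_in - COD_out) / COD_in * 100
= (4673.89 - 1026.85) / 4673.89 * 100
= 78.0301%

78.0301%


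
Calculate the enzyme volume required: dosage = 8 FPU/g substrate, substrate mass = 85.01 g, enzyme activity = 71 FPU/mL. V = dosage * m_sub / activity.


V = dosage * m_sub / activity
V = 8 * 85.01 / 71
V = 9.5786 mL

9.5786 mL


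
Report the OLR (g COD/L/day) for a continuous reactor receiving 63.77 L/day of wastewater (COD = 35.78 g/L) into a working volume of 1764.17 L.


OLR = Q * S / V
= 63.77 * 35.78 / 1764.17
= 1.2934 g/L/day

1.2934 g/L/day


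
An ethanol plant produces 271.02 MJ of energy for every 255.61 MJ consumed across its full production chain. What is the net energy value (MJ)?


NEV = E_out - E_in
= 271.02 - 255.61
= 15.4100 MJ

15.4100 MJ


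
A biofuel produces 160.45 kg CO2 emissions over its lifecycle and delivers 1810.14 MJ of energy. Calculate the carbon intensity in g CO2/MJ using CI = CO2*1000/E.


CI = CO2 * 1000 / E
= 160.45 * 1000 / 1810.14
= 88.6396 g CO2/MJ

88.6396 g CO2/MJ


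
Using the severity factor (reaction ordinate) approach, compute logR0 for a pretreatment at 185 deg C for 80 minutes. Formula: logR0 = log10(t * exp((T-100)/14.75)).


logR0 = log10(t * exp((T - 100) / 14.75))
= log10(80 * exp((185 - 100) / 14.75))
= 4.4058

4.4058


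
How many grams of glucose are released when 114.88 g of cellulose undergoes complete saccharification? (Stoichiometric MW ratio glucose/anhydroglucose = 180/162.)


glucose = cellulose * 180/162
= 114.88 * 180/162
= 127.6444 g

127.6444 g


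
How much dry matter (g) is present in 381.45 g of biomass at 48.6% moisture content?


Wd = Ww * (1 - MC/100)
= 381.45 * (1 - 48.6/100)
= 196.0653 g

196.0653 g


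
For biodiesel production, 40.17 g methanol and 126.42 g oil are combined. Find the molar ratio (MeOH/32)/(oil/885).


Molar ratio = n_MeOH / n_oil = (MeOH/32) / (oil/885) = (MeOH * 885) / (32 * oil)
= (40.17 * 885) / (32 * 126.42)
= 8.7878

8.7878


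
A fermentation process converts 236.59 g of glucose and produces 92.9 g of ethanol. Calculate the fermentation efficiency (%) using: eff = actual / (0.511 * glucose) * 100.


Fermentation efficiency = (actual / (0.511 * glucose)) * 100
= (92.9 / (0.511 * 236.59)) * 100
= 76.8420%

76.8420%


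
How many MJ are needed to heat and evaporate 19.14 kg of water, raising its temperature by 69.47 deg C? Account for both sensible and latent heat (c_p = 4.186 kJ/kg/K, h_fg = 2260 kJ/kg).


E = m_water * (4.186 * dT + 2260) / 1000
= 19.14 * (4.186 * 69.47 + 2260) / 1000
= 48.8223 MJ

48.8223 MJ


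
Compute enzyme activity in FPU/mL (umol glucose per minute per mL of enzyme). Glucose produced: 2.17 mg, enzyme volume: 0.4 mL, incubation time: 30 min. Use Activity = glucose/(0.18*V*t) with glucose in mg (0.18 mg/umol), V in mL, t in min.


Activity = glucose_mg / (0.18 mg/umol * V_mL * t_min)
= 2.17 / (0.18 * 0.4 * 30)
= 1.0046 FPU/mL

1.0046 FPU/mL


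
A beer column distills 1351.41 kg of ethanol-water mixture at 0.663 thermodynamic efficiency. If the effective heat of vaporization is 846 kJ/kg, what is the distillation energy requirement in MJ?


E = m * 846 / (eta * 1000)
= 1351.41 * 846 / (0.663 * 1000)
= 1724.4236 MJ

1724.4236 MJ


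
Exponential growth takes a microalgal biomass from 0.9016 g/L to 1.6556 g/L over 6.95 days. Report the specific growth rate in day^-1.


mu = ln(X2/X1) / dt
= ln(1.6556/0.9016) / 6.95
= 0.0874 per day

0.0874 per day


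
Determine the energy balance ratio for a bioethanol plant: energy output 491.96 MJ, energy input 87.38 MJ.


EROI = E_out / E_in
= 491.96 / 87.38
= 5.6301

5.6301


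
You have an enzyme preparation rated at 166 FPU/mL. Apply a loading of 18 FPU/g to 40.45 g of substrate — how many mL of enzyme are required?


V = dosage * m_sub / activity
V = 18 * 40.45 / 166
V = 4.3861 mL

4.3861 mL


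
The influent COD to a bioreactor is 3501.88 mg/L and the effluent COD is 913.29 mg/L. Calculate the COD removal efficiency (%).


eta = (COD_in - COD_out) / COD_in * 100
= (3501.88 - 913.29) / 3501.88 * 100
= 73.9200%

73.9200%


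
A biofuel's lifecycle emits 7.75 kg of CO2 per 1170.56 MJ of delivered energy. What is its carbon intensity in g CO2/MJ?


CI = CO2 * 1000 / E
= 7.75 * 1000 / 1170.56
= 6.6208 g CO2/MJ

6.6208 g CO2/MJ


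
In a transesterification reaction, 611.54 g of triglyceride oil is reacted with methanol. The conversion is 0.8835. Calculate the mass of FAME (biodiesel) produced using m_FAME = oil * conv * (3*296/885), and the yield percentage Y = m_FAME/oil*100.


m_FAME = oil * conv * (3 * 296 / 885) = oil * conv * (888/885)
= 611.54 * 0.8835 * 888 / 885
= 542.1271 g
Y = m_FAME / oil * 100 = conv * (888/885) * 100
= 0.8835 * 888 / 885 * 100
= 88.65%

542.1271 g FAME; Y = 88.65%


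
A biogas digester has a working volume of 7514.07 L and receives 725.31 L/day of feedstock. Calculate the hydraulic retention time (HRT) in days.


HRT = V / Q
= 7514.07 / 725.31
= 10.3598 days

10.3598 days


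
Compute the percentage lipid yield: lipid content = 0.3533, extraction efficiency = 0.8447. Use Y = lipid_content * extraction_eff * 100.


Y = lipid_content * extraction_eff * 100
= 0.3533 * 0.8447 * 100
= 29.8433%

29.8433%


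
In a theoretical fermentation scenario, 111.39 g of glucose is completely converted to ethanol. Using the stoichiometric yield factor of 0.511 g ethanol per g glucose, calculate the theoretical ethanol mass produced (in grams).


Theoretical ethanol yield: m_EtOH = 0.511 * m_glucose
m_EtOH = 0.511 * 111.39 = 56.9203 g

56.9203 g


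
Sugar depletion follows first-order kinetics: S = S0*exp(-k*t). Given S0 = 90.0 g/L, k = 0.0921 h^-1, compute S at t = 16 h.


S = S0 * exp(-k * t)
S = 90.0 * exp(-0.0921 * 16)
S = 20.6189 g/L

20.6189 g/L


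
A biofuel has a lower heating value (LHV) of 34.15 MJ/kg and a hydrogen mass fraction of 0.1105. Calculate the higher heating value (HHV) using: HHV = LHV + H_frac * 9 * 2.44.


HHV = LHV + H_frac * 9 * 2.44
= 34.15 + 0.1105 * 9 * 2.44
= 36.5766 MJ/kg

36.5766 MJ/kg


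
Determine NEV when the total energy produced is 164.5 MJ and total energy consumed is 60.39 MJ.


NEV = E_out - E_in
= 164.5 - 60.39
= 104.1100 MJ

104.1100 MJ


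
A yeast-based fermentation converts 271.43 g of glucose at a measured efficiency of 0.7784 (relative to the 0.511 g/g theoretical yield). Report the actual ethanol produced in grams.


Actual ethanol: m = 0.511 * 271.43 * 0.7784
m = 107.9646 g

107.9646 g


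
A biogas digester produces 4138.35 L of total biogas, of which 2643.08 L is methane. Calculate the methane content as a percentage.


CH4% = V_CH4 / V_total * 100
= 2643.08 / 4138.35 * 100
= 63.8680%

63.8680%


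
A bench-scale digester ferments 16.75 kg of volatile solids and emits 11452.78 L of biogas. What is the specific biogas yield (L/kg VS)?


Y = V / VS
= 11452.78 / 16.75
= 683.7481 L/kg VS

683.7481 L/kg VS


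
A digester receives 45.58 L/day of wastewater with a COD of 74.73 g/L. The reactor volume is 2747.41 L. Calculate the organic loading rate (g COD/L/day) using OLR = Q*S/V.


OLR = Q * S / V
= 45.58 * 74.73 / 2747.41
= 1.2398 g/L/day

1.2398 g/L/day


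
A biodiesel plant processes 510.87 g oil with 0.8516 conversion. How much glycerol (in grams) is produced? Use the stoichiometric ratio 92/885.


glycerol = oil * conv * (92/885)
= 510.87 * 0.8516 * 92 / 885
= 45.2263 g

45.2263 g


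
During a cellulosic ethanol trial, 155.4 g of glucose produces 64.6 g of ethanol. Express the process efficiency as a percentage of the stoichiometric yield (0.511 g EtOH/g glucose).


Fermentation efficiency = (actual / (0.511 * glucose)) * 100
= (64.6 / (0.511 * 155.4)) * 100
= 81.3506%

81.3506%


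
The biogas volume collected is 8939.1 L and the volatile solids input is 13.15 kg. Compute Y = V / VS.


Y = V / VS
= 8939.1 / 13.15
= 679.7795 L/kg VS

679.7795 L/kg VS


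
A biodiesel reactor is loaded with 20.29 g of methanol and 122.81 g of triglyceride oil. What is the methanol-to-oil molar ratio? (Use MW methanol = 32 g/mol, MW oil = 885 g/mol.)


Molar ratio = n_MeOH / n_oil = (MeOH/32) / (oil/885) = (MeOH * 885) / (32 * oil)
= (20.29 * 885) / (32 * 122.81)
= 4.5692

4.5692


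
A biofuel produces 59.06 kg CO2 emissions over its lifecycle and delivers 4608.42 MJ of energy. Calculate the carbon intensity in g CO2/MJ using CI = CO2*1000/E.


CI = CO2 * 1000 / E
= 59.06 * 1000 / 4608.42
= 12.8157 g CO2/MJ

12.8157 g CO2/MJ


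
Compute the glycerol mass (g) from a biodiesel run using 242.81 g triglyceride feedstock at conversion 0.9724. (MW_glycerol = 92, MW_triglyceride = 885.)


glycerol = oil * conv * (92/885)
= 242.81 * 0.9724 * 92 / 885
= 24.5446 g

24.5446 g


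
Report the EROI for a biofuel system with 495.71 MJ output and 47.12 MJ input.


EROI = E_out / E_in
= 495.71 / 47.12
= 10.5202

10.5202


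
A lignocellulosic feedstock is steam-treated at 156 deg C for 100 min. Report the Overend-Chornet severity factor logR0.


logR0 = log10(t * exp((T - 100) / 14.75))
= log10(100 * exp((156 - 100) / 14.75))
= 3.6488

3.6488


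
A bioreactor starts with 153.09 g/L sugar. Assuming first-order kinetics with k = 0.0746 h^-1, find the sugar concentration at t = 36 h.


S = S0 * exp(-k * t)
S = 153.09 * exp(-0.0746 * 36)
S = 10.4377 g/L

10.4377 g/L


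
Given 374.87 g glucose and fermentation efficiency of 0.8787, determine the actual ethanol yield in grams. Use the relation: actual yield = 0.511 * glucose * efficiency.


Actual ethanol: m = 0.511 * 374.87 * 0.8787
m = 168.3225 g

168.3225 g


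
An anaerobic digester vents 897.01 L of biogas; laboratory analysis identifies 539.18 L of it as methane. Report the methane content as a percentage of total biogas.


CH4% = V_CH4 / V_total * 100
= 539.18 / 897.01 * 100
= 60.1086%

60.1086%


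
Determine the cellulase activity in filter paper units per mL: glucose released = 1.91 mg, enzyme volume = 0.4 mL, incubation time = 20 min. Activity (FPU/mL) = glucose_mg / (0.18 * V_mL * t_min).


Activity = glucose_mg / (0.18 mg/umol * V_mL * t_min)
= 1.91 / (0.18 * 0.4 * 20)
= 1.3264 FPU/mL

1.3264 FPU/mL


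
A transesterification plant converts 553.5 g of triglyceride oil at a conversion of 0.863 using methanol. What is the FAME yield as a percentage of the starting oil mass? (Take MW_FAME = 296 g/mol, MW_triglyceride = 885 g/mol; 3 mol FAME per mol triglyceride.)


m_FAME = oil * conv * (3 * 296 / 885) = oil * conv * (888/885)
= 553.5 * 0.863 * 888 / 885
= 479.2897 g
Y = m_FAME / oil * 100 = conv * (888/885) * 100
= 0.863 * 888 / 885 * 100
= 86.59%

86.59%


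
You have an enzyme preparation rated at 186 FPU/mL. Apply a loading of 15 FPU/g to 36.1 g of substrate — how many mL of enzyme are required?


V = dosage * m_sub / activity
V = 15 * 36.1 / 186
V = 2.9113 mL

2.9113 mL


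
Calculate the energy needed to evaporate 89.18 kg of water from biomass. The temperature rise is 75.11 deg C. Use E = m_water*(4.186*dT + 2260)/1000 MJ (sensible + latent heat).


E = m_water * (4.186 * dT + 2260) / 1000
= 89.18 * (4.186 * 75.11 + 2260) / 1000
= 229.5859 MJ

229.5859 MJ


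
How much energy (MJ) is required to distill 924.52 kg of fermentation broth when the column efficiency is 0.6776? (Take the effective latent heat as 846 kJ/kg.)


E = m * 846 / (eta * 1000)
= 924.52 * 846 / (0.6776 * 1000)
= 1154.2856 MJ

1154.2856 MJ


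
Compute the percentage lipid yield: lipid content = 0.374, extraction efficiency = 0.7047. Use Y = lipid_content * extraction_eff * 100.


Y = lipid_content * extraction_eff * 100
= 0.374 * 0.7047 * 100
= 26.3558%

26.3558%


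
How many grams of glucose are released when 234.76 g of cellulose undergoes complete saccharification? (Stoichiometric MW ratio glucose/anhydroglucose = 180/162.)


glucose = cellulose * 180/162
= 234.76 * 180/162
= 260.8444 g

260.8444 g


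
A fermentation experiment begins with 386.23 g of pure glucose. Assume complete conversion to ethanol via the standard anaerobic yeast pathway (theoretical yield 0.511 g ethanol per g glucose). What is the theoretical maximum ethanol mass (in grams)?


Theoretical ethanol yield: m_EtOH = 0.511 * m_glucose
m_EtOH = 0.511 * 386.23 = 197.3635 g

197.3635 g


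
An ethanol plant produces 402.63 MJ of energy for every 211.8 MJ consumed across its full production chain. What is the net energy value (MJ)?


NEV = E_out - E_in
= 402.63 - 211.8
= 190.8300 MJ

190.8300 MJ


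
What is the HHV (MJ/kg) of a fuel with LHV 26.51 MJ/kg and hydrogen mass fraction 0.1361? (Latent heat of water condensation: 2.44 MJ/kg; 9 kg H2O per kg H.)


HHV = LHV + H_frac * 9 * 2.44
= 26.51 + 0.1361 * 9 * 2.44
= 29.4988 MJ/kg

29.4988 MJ/kg


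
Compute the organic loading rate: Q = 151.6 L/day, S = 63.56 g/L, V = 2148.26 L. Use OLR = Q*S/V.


OLR = Q * S / V
= 151.6 * 63.56 / 2148.26
= 4.4853 g/L/day

4.4853 g/L/day


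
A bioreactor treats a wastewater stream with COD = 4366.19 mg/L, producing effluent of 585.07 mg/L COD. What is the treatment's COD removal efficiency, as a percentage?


eta = (COD_in - COD_out) / COD_in * 100
= (4366.19 - 585.07) / 4366.19 * 100
= 86.6000%

86.6000%


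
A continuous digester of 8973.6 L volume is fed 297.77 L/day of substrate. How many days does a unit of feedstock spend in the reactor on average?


HRT = V / Q
= 8973.6 / 297.77
= 30.1360 days

30.1360 days


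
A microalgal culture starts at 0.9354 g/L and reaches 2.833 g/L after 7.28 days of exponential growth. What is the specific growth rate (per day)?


mu = ln(X2/X1) / dt
= ln(2.833/0.9354) / 7.28
= 0.1522 per day

0.1522 per day


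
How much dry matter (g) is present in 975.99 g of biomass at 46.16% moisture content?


Wd = Ww * (1 - MC/100)
= 975.99 * (1 - 46.16/100)
= 525.4730 g

525.4730 g


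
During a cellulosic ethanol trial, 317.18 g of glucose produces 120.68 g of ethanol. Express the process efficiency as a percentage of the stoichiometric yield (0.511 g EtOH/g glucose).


Fermentation efficiency = (actual / (0.511 * glucose)) * 100
= (120.68 / (0.511 * 317.18)) * 100
= 74.4575%

74.4575%


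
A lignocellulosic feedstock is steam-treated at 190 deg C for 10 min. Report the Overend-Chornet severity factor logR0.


logR0 = log10(t * exp((T - 100) / 14.75))
= log10(10 * exp((190 - 100) / 14.75))
= 3.6499

3.6499


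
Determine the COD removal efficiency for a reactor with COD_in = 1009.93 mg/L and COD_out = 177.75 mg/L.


eta = (COD_in - COD_out) / COD_in * 100
= (1009.93 - 177.75) / 1009.93 * 100
= 82.3998%

82.3998%


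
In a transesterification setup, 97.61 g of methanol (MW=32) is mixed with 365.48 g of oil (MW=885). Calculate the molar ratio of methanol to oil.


Molar ratio = n_MeOH / n_oil = (MeOH/32) / (oil/885) = (MeOH * 885) / (32 * oil)
= (97.61 * 885) / (32 * 365.48)
= 7.3862

7.3862


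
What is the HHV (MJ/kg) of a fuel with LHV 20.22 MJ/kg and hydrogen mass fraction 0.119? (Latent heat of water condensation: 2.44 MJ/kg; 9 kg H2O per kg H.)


HHV = LHV + H_frac * 9 * 2.44
= 20.22 + 0.119 * 9 * 2.44
= 22.8332 MJ/kg

22.8332 MJ/kg


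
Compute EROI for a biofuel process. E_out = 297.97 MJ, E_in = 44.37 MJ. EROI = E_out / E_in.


EROI = E_out / E_in
= 297.97 / 44.37
= 6.7156

6.7156


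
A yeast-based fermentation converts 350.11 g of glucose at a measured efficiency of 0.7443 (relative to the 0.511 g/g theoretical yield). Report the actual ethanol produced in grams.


Actual ethanol: m = 0.511 * 350.11 * 0.7443
m = 133.1599 g

133.1599 g


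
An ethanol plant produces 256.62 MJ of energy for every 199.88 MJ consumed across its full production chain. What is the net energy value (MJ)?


NEV = E_out - E_in
= 256.62 - 199.88
= 56.7400 MJ

56.7400 MJ


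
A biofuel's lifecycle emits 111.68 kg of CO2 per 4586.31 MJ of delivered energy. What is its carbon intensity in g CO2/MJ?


CI = CO2 * 1000 / E
= 111.68 * 1000 / 4586.31
= 24.3507 g CO2/MJ

24.3507 g CO2/MJ


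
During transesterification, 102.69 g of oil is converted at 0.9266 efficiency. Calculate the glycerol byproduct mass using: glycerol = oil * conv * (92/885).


glycerol = oil * conv * (92/885)
= 102.69 * 0.9266 * 92 / 885
= 9.8916 g

9.8916 g


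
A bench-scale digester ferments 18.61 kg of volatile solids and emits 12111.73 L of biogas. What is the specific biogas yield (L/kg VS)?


Y = V / VS
= 12111.73 / 18.61
= 650.8184 L/kg VS

650.8184 L/kg VS


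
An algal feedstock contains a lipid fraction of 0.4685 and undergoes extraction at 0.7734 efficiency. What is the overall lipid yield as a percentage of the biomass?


Y = lipid_content * extraction_eff * 100
= 0.4685 * 0.7734 * 100
= 36.2338%

36.2338%


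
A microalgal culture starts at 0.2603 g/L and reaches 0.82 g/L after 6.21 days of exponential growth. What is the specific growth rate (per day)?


mu = ln(X2/X1) / dt
= ln(0.82/0.2603) / 6.21
= 0.1848 per day

0.1848 per day


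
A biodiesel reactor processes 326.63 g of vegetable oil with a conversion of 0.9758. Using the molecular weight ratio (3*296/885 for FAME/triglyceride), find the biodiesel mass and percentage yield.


m_FAME = oil * conv * (3 * 296 / 885) = oil * conv * (888/885)
= 326.63 * 0.9758 * 888 / 885
= 319.8060 g
Y = m_FAME / oil * 100 = conv * (888/885) * 100
= 0.9758 * 888 / 885 * 100
= 97.91%

319.8060 g FAME; Y = 97.91%


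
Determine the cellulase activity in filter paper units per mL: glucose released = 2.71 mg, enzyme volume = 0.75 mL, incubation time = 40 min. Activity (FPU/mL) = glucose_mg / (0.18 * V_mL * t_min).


Activity = glucose_mg / (0.18 mg/umol * V_mL * t_min)
= 2.71 / (0.18 * 0.75 * 40)
= 0.5019 FPU/mL

0.5019 FPU/mL


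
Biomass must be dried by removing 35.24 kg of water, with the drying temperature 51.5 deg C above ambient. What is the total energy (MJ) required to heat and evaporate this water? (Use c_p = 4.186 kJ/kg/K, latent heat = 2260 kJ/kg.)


E = m_water * (4.186 * dT + 2260) / 1000
= 35.24 * (4.186 * 51.5 + 2260) / 1000
= 87.2394 MJ

87.2394 MJ


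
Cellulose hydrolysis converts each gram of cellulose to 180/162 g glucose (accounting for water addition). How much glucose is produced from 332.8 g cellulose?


glucose = cellulose * 180/162
= 332.8 * 180/162
= 369.7778 g

369.7778 g


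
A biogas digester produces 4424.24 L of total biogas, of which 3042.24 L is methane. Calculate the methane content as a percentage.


CH4% = V_CH4 / V_total * 100
= 3042.24 / 4424.24 * 100
= 68.7630%

68.7630%


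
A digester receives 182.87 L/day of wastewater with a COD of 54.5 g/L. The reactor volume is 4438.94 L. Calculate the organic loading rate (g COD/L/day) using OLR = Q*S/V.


OLR = Q * S / V
= 182.87 * 54.5 / 4438.94
= 2.2452 g/L/day

2.2452 g/L/day


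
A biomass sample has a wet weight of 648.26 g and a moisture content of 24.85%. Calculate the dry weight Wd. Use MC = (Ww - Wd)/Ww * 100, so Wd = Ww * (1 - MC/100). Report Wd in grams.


Wd = Ww * (1 - MC/100)
= 648.26 * (1 - 24.85/100)
= 487.1674 g

487.1674 g


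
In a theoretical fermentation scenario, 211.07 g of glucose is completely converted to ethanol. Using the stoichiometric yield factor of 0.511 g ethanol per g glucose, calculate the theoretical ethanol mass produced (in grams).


Theoretical ethanol yield: m_EtOH = 0.511 * m_glucose
m_EtOH = 0.511 * 211.07 = 107.8568 g

107.8568 g


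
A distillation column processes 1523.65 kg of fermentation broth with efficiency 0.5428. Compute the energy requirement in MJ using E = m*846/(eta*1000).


E = m * 846 / (eta * 1000)
= 1523.65 * 846 / (0.5428 * 1000)
= 2374.7382 MJ

2374.7382 MJ


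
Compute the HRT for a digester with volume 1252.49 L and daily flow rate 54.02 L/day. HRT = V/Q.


HRT = V / Q
= 1252.49 / 54.02
= 23.1857 days

23.1857 days


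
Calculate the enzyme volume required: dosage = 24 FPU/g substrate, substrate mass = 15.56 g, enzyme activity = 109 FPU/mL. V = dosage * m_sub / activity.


V = dosage * m_sub / activity
V = 24 * 15.56 / 109
V = 3.4261 mL

3.4261 mL


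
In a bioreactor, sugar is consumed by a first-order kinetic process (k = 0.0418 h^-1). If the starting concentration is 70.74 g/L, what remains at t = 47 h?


S = S0 * exp(-k * t)
S = 70.74 * exp(-0.0418 * 47)
S = 9.9186 g/L

9.9186 g/L


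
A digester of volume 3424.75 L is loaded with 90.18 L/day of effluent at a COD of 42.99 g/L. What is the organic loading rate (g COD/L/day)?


OLR = Q * S / V
= 90.18 * 42.99 / 3424.75
= 1.1320 g/L/day

1.1320 g/L/day


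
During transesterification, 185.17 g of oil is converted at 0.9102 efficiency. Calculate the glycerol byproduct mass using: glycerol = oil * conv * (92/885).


glycerol = oil * conv * (92/885)
= 185.17 * 0.9102 * 92 / 885
= 17.5207 g

17.5207 g


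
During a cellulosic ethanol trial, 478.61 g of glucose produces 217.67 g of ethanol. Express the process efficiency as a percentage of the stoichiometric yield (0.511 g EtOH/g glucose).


Fermentation efficiency = (actual / (0.511 * glucose)) * 100
= (217.67 / (0.511 * 478.61)) * 100
= 89.0012%

89.0012%


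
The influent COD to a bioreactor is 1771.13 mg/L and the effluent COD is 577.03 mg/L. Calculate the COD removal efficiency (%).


eta = (COD_in - COD_out) / COD_in * 100
= (1771.13 - 577.03) / 1771.13 * 100
= 67.4202%

67.4202%


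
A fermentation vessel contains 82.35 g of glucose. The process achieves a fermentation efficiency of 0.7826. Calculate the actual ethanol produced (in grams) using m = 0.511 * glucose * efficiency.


Actual ethanol: m = 0.511 * 82.35 * 0.7826
m = 32.9325 g

32.9325 g


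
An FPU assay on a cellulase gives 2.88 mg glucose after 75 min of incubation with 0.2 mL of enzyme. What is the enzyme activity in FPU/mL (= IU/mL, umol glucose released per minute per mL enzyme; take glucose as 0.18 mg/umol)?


Activity = glucose_mg / (0.18 mg/umol * V_mL * t_min)
= 2.88 / (0.18 * 0.2 * 75)
= 1.0667 FPU/mL

1.0667 FPU/mL


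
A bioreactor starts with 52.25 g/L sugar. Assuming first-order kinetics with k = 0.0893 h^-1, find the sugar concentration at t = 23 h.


S = S0 * exp(-k * t)
S = 52.25 * exp(-0.0893 * 23)
S = 6.7002 g/L

6.7002 g/L


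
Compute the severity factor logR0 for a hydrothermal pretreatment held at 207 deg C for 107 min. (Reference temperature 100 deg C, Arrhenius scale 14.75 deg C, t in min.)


logR0 = log10(t * exp((T - 100) / 14.75))
= log10(107 * exp((207 - 100) / 14.75))
= 5.1799

5.1799


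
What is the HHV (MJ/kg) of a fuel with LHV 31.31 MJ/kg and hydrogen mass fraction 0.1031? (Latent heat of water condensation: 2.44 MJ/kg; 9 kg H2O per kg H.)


HHV = LHV + H_frac * 9 * 2.44
= 31.31 + 0.1031 * 9 * 2.44
= 33.5741 MJ/kg

33.5741 MJ/kg


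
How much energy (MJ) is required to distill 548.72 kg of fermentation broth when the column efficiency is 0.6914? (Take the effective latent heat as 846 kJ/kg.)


E = m * 846 / (eta * 1000)
= 548.72 * 846 / (0.6914 * 1000)
= 671.4161 MJ

671.4161 MJ


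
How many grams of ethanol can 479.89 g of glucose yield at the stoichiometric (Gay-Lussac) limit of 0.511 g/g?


Theoretical ethanol yield: m_EtOH = 0.511 * m_glucose
m_EtOH = 0.511 * 479.89 = 245.2238 g

245.2238 g


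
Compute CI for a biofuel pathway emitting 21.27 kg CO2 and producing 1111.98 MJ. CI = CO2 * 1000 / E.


CI = CO2 * 1000 / E
= 21.27 * 1000 / 1111.98
= 19.1280 g CO2/MJ

19.1280 g CO2/MJ


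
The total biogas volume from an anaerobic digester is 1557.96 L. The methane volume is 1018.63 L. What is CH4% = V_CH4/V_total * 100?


CH4% = V_CH4 / V_total * 100
= 1018.63 / 1557.96 * 100
= 65.3823%

65.3823%


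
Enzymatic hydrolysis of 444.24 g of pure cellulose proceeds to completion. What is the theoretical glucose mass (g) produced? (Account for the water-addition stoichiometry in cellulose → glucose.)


glucose = cellulose * 180/162
= 444.24 * 180/162
= 493.6000 g

493.6000 g


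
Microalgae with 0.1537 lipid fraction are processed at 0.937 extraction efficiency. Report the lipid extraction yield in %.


Y = lipid_content * extraction_eff * 100
= 0.1537 * 0.937 * 100
= 14.4017%

14.4017%


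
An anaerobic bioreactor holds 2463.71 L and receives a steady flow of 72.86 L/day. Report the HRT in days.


HRT = V / Q
= 2463.71 / 72.86
= 33.8143 days

33.8143 days


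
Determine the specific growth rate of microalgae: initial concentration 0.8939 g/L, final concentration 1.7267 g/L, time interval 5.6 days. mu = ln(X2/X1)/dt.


mu = ln(X2/X1) / dt
= ln(1.7267/0.8939) / 5.6
= 0.1176 per day

0.1176 per day


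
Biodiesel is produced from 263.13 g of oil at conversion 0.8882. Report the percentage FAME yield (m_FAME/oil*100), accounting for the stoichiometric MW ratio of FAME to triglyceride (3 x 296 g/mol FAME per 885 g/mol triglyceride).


m_FAME = oil * conv * (3 * 296 / 885) = oil * conv * (888/885)
= 263.13 * 0.8882 * 888 / 885
= 234.5043 g
Y = m_FAME / oil * 100 = conv * (888/885) * 100
= 0.8882 * 888 / 885 * 100
= 89.12%

89.12%


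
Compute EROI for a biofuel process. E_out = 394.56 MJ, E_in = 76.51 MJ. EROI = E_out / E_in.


EROI = E_out / E_in
= 394.56 / 76.51
= 5.1570

5.1570


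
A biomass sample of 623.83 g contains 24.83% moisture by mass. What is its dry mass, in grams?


Wd = Ww * (1 - MC/100)
= 623.83 * (1 - 24.83/100)
= 468.9330 g

468.9330 g


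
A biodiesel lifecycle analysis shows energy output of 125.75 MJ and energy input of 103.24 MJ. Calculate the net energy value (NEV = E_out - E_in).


NEV = E_out - E_in
= 125.75 - 103.24
= 22.5100 MJ

22.5100 MJ


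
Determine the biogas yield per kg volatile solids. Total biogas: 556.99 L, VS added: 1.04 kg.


Y = V / VS
= 556.99 / 1.04
= 535.5673 L/kg VS

535.5673 L/kg VS


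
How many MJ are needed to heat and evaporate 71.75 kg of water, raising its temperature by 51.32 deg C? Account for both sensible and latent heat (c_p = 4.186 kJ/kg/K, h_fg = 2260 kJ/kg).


E = m_water * (4.186 * dT + 2260) / 1000
= 71.75 * (4.186 * 51.32 + 2260) / 1000
= 177.5687 MJ

177.5687 MJ


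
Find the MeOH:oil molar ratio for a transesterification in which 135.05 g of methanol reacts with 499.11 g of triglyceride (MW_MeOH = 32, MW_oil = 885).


Molar ratio = n_MeOH / n_oil = (MeOH/32) / (oil/885) = (MeOH * 885) / (32 * oil)
= (135.05 * 885) / (32 * 499.11)
= 7.4833

7.4833


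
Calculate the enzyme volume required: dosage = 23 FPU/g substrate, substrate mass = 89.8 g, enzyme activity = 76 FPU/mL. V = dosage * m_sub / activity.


V = dosage * m_sub / activity
V = 23 * 89.8 / 76
V = 27.1763 mL

27.1763 mL


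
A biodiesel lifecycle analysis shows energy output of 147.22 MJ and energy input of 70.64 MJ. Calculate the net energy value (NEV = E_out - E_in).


NEV = E_out - E_in
= 147.22 - 70.64
= 76.5800 MJ

76.5800 MJ


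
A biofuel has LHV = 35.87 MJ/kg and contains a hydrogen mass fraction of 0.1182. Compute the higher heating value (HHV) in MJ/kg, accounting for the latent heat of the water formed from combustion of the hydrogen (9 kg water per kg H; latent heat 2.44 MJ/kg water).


HHV = LHV + H_frac * 9 * 2.44
= 35.87 + 0.1182 * 9 * 2.44
= 38.4657 MJ/kg

38.4657 MJ/kg


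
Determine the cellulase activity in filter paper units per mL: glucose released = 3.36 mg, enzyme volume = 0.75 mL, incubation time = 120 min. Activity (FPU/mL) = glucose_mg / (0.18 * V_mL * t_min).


Activity = glucose_mg / (0.18 mg/umol * V_mL * t_min)
= 3.36 / (0.18 * 0.75 * 120)
= 0.2074 FPU/mL

0.2074 FPU/mL


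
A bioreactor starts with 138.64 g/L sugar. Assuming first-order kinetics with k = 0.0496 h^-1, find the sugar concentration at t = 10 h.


S = S0 * exp(-k * t)
S = 138.64 * exp(-0.0496 * 10)
S = 84.4264 g/L

84.4264 g/L


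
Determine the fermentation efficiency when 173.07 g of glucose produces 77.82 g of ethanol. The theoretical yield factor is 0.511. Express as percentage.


Fermentation efficiency = (actual / (0.511 * glucose)) * 100
= (77.82 / (0.511 * 173.07)) * 100
= 87.9931%

87.9931%


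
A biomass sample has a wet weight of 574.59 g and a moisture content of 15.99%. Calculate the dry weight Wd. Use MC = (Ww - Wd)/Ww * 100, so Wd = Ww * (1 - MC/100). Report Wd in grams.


Wd = Ww * (1 - MC/100)
= 574.59 * (1 - 15.99/100)
= 482.7131 g

482.7131 g


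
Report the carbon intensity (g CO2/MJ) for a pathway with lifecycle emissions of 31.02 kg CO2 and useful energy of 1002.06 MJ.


CI = CO2 * 1000 / E
= 31.02 * 1000 / 1002.06
= 30.9562 g CO2/MJ

30.9562 g CO2/MJ


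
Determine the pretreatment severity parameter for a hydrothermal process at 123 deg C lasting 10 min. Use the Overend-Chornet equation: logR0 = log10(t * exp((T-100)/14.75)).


logR0 = log10(t * exp((T - 100) / 14.75))
= log10(10 * exp((123 - 100) / 14.75))
= 1.6772

1.6772


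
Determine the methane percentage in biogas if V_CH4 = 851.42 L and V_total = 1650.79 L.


CH4% = V_CH4 / V_total * 100
= 851.42 / 1650.79 * 100
= 51.5765%

51.5765%


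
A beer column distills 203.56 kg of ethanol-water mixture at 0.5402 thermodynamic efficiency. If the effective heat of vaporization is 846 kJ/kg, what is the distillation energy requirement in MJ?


E = m * 846 / (eta * 1000)
= 203.56 * 846 / (0.5402 * 1000)
= 318.7926 MJ

318.7926 MJ


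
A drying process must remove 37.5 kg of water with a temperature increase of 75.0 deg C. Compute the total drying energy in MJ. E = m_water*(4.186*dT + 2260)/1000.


E = m_water * (4.186 * dT + 2260) / 1000
= 37.5 * (4.186 * 75.0 + 2260) / 1000
= 96.5231 MJ

96.5231 MJ


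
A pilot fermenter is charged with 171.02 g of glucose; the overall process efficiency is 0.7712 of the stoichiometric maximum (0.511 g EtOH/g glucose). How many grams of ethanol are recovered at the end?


Actual ethanol: m = 0.511 * 171.02 * 0.7712
m = 67.3961 g

67.3961 g


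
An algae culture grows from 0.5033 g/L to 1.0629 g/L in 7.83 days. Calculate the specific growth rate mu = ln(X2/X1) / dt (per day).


mu = ln(X2/X1) / dt
= ln(1.0629/0.5033) / 7.83
= 0.0955 per day

0.0955 per day


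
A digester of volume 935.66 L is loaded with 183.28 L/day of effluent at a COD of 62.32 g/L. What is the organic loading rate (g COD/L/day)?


OLR = Q * S / V
= 183.28 * 62.32 / 935.66
= 12.2074 g/L/day

12.2074 g/L/day


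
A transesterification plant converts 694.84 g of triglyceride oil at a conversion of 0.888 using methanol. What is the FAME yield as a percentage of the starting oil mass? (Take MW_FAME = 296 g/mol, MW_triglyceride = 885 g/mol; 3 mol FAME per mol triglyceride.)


m_FAME = oil * conv * (3 * 296 / 885) = oil * conv * (888/885)
= 694.84 * 0.888 * 888 / 885
= 619.1095 g
Y = m_FAME / oil * 100 = conv * (888/885) * 100
= 0.888 * 888 / 885 * 100
= 89.10%

89.10%


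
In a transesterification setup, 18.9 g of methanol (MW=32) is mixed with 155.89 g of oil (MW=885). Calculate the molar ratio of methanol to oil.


Molar ratio = n_MeOH / n_oil = (MeOH/32) / (oil/885) = (MeOH * 885) / (32 * oil)
= (18.9 * 885) / (32 * 155.89)
= 3.3530

3.3530


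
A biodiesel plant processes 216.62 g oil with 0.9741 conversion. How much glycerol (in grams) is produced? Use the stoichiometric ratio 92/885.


glycerol = oil * conv * (92/885)
= 216.62 * 0.9741 * 92 / 885
= 21.9355 g

21.9355 g


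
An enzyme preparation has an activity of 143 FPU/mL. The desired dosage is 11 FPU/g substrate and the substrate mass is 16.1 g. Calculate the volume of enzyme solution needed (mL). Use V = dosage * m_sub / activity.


V = dosage * m_sub / activity
V = 11 * 16.1 / 143
V = 1.2385 mL

1.2385 mL


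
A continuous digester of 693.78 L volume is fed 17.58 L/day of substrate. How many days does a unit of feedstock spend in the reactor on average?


HRT = V / Q
= 693.78 / 17.58
= 39.4642 days

39.4642 days


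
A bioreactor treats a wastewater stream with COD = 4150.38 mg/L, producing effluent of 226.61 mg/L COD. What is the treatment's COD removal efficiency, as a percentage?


eta = (COD_in - COD_out) / COD_in * 100
= (4150.38 - 226.61) / 4150.38 * 100
= 94.5400%

94.5400%


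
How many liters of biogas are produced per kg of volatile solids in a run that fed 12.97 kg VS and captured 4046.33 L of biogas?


Y = V / VS
= 4046.33 / 12.97
= 311.9761 L/kg VS

311.9761 L/kg VS


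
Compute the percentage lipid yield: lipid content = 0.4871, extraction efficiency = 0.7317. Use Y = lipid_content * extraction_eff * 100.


Y = lipid_content * extraction_eff * 100
= 0.4871 * 0.7317 * 100
= 35.6411%

35.6411%


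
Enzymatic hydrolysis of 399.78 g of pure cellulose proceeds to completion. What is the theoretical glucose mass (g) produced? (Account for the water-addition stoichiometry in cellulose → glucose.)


glucose = cellulose * 180/162
= 399.78 * 180/162
= 444.2000 g

444.2000 g


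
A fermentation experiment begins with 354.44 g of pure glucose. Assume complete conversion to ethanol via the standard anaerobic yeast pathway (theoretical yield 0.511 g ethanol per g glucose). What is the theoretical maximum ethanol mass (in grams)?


Theoretical ethanol yield: m_EtOH = 0.511 * m_glucose
m_EtOH = 0.511 * 354.44 = 181.1188 g

181.1188 g


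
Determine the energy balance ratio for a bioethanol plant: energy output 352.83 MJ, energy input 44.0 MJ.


EROI = E_out / E_in
= 352.83 / 44.0
= 8.0189

8.0189


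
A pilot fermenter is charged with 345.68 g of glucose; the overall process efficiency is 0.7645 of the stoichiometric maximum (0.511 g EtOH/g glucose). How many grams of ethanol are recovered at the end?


Actual ethanol: m = 0.511 * 345.68 * 0.7645
m = 135.0432 g

135.0432 g


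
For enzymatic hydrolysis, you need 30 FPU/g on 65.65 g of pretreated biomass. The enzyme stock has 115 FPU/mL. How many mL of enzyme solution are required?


V = dosage * m_sub / activity
V = 30 * 65.65 / 115
V = 17.1261 mL

17.1261 mL


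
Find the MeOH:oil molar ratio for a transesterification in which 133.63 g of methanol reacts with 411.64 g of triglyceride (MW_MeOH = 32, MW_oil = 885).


Molar ratio = n_MeOH / n_oil = (MeOH/32) / (oil/885) = (MeOH * 885) / (32 * oil)
= (133.63 * 885) / (32 * 411.64)
= 8.9780

8.9780


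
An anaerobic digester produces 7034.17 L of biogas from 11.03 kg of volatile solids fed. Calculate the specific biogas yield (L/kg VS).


Y = V / VS
= 7034.17 / 11.03
= 637.7307 L/kg VS

637.7307 L/kg VS


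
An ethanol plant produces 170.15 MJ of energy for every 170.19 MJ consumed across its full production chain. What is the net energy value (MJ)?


NEV = E_out - E_in
= 170.15 - 170.19
= -0.0400 MJ

-0.0400 MJ


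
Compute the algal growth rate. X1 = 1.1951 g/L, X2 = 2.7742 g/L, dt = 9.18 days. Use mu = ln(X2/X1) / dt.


mu = ln(X2/X1) / dt
= ln(2.7742/1.1951) / 9.18
= 0.0917 per day

0.0917 per day


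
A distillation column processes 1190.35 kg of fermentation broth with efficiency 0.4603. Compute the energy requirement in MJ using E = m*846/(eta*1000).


E = m * 846 / (eta * 1000)
= 1190.35 * 846 / (0.4603 * 1000)
= 2187.7821 MJ

2187.7821 MJ


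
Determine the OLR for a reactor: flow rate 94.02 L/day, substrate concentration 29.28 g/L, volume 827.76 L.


OLR = Q * S / V
= 94.02 * 29.28 / 827.76
= 3.3257 g/L/day

3.3257 g/L/day


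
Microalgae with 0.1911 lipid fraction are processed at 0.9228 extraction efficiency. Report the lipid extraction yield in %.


Y = lipid_content * extraction_eff * 100
= 0.1911 * 0.9228 * 100
= 17.6347%

17.6347%


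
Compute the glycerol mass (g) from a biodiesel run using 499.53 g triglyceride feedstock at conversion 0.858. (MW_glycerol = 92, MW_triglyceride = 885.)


glycerol = oil * conv * (92/885)
= 499.53 * 0.858 * 92 / 885
= 44.5547 g

44.5547 g


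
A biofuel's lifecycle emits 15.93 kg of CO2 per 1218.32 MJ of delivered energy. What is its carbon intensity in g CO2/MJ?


CI = CO2 * 1000 / E
= 15.93 * 1000 / 1218.32
= 13.0754 g CO2/MJ

13.0754 g CO2/MJ


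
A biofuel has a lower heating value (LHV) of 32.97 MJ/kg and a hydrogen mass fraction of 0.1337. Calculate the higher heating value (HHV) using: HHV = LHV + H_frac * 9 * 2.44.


HHV = LHV + H_frac * 9 * 2.44
= 32.97 + 0.1337 * 9 * 2.44
= 35.9061 MJ/kg

35.9061 MJ/kg


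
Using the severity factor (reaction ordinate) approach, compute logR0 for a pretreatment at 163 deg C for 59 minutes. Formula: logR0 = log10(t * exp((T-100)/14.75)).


logR0 = log10(t * exp((T - 100) / 14.75))
= log10(59 * exp((163 - 100) / 14.75))
= 3.6258

3.6258


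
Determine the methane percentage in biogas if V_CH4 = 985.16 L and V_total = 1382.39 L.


CH4% = V_CH4 / V_total * 100
= 985.16 / 1382.39 * 100
= 71.2650%

71.2650%


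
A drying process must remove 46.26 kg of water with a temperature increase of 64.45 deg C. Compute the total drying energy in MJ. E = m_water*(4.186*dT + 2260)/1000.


E = m_water * (4.186 * dT + 2260) / 1000
= 46.26 * (4.186 * 64.45 + 2260) / 1000
= 117.0280 MJ

117.0280 MJ
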